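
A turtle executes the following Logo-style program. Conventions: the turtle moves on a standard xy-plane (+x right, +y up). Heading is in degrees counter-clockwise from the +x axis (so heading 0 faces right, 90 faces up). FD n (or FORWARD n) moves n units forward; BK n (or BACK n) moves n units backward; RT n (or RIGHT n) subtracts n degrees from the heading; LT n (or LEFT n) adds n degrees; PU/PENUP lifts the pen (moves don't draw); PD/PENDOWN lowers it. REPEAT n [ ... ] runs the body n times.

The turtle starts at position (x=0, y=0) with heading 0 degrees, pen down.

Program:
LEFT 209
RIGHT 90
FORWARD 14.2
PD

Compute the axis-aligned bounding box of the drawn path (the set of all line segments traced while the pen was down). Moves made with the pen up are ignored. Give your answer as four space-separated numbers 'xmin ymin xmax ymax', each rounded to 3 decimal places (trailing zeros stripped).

Executing turtle program step by step:
Start: pos=(0,0), heading=0, pen down
LT 209: heading 0 -> 209
RT 90: heading 209 -> 119
FD 14.2: (0,0) -> (-6.884,12.42) [heading=119, draw]
PD: pen down
Final: pos=(-6.884,12.42), heading=119, 1 segment(s) drawn

Segment endpoints: x in {-6.884, 0}, y in {0, 12.42}
xmin=-6.884, ymin=0, xmax=0, ymax=12.42

Answer: -6.884 0 0 12.42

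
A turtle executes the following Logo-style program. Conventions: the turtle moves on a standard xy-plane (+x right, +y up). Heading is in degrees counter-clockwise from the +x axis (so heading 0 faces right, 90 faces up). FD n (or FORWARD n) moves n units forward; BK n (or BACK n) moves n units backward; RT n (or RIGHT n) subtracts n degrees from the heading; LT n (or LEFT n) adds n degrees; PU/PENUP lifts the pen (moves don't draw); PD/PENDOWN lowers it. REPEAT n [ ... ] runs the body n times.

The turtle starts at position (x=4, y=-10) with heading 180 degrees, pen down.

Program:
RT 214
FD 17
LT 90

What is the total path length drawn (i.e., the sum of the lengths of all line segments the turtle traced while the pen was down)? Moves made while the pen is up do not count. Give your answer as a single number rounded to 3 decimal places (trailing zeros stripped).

Answer: 17

Derivation:
Executing turtle program step by step:
Start: pos=(4,-10), heading=180, pen down
RT 214: heading 180 -> 326
FD 17: (4,-10) -> (18.094,-19.506) [heading=326, draw]
LT 90: heading 326 -> 56
Final: pos=(18.094,-19.506), heading=56, 1 segment(s) drawn

Segment lengths:
  seg 1: (4,-10) -> (18.094,-19.506), length = 17
Total = 17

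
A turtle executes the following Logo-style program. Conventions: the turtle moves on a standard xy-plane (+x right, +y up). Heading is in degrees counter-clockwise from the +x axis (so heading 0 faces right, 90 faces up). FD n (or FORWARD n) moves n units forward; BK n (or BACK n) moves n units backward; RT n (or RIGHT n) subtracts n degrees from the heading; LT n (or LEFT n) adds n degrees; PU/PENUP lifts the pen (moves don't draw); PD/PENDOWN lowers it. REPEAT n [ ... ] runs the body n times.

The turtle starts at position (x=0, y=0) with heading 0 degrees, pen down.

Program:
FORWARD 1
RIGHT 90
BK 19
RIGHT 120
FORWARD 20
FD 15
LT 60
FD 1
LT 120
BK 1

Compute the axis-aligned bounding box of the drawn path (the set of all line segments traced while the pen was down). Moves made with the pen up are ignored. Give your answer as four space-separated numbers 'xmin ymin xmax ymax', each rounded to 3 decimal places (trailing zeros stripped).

Answer: -31.043 0 1 36.5

Derivation:
Executing turtle program step by step:
Start: pos=(0,0), heading=0, pen down
FD 1: (0,0) -> (1,0) [heading=0, draw]
RT 90: heading 0 -> 270
BK 19: (1,0) -> (1,19) [heading=270, draw]
RT 120: heading 270 -> 150
FD 20: (1,19) -> (-16.321,29) [heading=150, draw]
FD 15: (-16.321,29) -> (-29.311,36.5) [heading=150, draw]
LT 60: heading 150 -> 210
FD 1: (-29.311,36.5) -> (-30.177,36) [heading=210, draw]
LT 120: heading 210 -> 330
BK 1: (-30.177,36) -> (-31.043,36.5) [heading=330, draw]
Final: pos=(-31.043,36.5), heading=330, 6 segment(s) drawn

Segment endpoints: x in {-31.043, -30.177, -29.311, -16.321, 0, 1, 1}, y in {0, 19, 29, 36, 36.5}
xmin=-31.043, ymin=0, xmax=1, ymax=36.5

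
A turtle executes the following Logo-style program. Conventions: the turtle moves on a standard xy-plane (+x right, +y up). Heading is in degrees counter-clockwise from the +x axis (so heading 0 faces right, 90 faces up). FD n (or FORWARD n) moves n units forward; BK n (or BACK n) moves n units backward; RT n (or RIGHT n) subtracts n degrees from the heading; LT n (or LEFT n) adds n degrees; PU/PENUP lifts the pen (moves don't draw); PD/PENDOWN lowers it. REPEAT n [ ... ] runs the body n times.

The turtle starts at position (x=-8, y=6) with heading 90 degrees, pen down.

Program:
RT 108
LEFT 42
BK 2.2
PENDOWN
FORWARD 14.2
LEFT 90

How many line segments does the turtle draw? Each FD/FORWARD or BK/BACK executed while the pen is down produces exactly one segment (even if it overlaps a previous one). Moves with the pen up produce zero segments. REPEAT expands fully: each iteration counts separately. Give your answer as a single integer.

Executing turtle program step by step:
Start: pos=(-8,6), heading=90, pen down
RT 108: heading 90 -> 342
LT 42: heading 342 -> 24
BK 2.2: (-8,6) -> (-10.01,5.105) [heading=24, draw]
PD: pen down
FD 14.2: (-10.01,5.105) -> (2.963,10.881) [heading=24, draw]
LT 90: heading 24 -> 114
Final: pos=(2.963,10.881), heading=114, 2 segment(s) drawn
Segments drawn: 2

Answer: 2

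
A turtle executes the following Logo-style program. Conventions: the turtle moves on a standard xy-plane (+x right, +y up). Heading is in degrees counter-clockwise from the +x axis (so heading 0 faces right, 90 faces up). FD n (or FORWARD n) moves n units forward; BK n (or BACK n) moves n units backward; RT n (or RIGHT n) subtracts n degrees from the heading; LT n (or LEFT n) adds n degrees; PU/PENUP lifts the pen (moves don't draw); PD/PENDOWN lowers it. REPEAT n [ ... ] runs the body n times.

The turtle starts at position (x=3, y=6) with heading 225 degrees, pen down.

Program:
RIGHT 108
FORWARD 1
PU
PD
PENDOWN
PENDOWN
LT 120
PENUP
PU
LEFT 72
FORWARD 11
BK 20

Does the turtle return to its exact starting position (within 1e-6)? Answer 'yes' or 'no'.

Answer: no

Derivation:
Executing turtle program step by step:
Start: pos=(3,6), heading=225, pen down
RT 108: heading 225 -> 117
FD 1: (3,6) -> (2.546,6.891) [heading=117, draw]
PU: pen up
PD: pen down
PD: pen down
PD: pen down
LT 120: heading 117 -> 237
PU: pen up
PU: pen up
LT 72: heading 237 -> 309
FD 11: (2.546,6.891) -> (9.469,-1.658) [heading=309, move]
BK 20: (9.469,-1.658) -> (-3.118,13.885) [heading=309, move]
Final: pos=(-3.118,13.885), heading=309, 1 segment(s) drawn

Start position: (3, 6)
Final position: (-3.118, 13.885)
Distance = 9.98; >= 1e-6 -> NOT closed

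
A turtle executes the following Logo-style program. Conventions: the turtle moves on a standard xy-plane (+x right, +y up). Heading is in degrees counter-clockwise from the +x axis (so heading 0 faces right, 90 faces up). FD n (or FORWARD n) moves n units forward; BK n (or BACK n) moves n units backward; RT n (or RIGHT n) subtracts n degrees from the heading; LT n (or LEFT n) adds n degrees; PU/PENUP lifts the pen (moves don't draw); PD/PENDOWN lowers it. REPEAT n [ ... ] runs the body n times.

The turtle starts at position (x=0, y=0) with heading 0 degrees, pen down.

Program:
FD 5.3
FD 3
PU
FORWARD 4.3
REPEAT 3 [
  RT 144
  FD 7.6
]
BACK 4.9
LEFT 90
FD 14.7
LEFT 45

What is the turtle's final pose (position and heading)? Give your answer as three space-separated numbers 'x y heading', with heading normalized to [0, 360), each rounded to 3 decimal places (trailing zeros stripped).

Answer: 23.615 4.736 63

Derivation:
Executing turtle program step by step:
Start: pos=(0,0), heading=0, pen down
FD 5.3: (0,0) -> (5.3,0) [heading=0, draw]
FD 3: (5.3,0) -> (8.3,0) [heading=0, draw]
PU: pen up
FD 4.3: (8.3,0) -> (12.6,0) [heading=0, move]
REPEAT 3 [
  -- iteration 1/3 --
  RT 144: heading 0 -> 216
  FD 7.6: (12.6,0) -> (6.451,-4.467) [heading=216, move]
  -- iteration 2/3 --
  RT 144: heading 216 -> 72
  FD 7.6: (6.451,-4.467) -> (8.8,2.761) [heading=72, move]
  -- iteration 3/3 --
  RT 144: heading 72 -> 288
  FD 7.6: (8.8,2.761) -> (11.149,-4.467) [heading=288, move]
]
BK 4.9: (11.149,-4.467) -> (9.634,0.193) [heading=288, move]
LT 90: heading 288 -> 18
FD 14.7: (9.634,0.193) -> (23.615,4.736) [heading=18, move]
LT 45: heading 18 -> 63
Final: pos=(23.615,4.736), heading=63, 2 segment(s) drawn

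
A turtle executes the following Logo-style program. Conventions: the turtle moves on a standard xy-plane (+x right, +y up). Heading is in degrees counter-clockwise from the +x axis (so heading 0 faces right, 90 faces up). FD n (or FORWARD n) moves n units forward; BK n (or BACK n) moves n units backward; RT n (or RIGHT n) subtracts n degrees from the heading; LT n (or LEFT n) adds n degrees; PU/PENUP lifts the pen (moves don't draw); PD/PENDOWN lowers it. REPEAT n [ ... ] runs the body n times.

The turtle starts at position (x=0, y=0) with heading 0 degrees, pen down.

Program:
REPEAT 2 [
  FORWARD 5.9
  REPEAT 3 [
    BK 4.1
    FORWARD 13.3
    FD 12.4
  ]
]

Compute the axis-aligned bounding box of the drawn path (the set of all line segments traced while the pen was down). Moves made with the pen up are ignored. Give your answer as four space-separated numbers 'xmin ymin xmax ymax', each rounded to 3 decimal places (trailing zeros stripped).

Answer: 0 0 141.4 0

Derivation:
Executing turtle program step by step:
Start: pos=(0,0), heading=0, pen down
REPEAT 2 [
  -- iteration 1/2 --
  FD 5.9: (0,0) -> (5.9,0) [heading=0, draw]
  REPEAT 3 [
    -- iteration 1/3 --
    BK 4.1: (5.9,0) -> (1.8,0) [heading=0, draw]
    FD 13.3: (1.8,0) -> (15.1,0) [heading=0, draw]
    FD 12.4: (15.1,0) -> (27.5,0) [heading=0, draw]
    -- iteration 2/3 --
    BK 4.1: (27.5,0) -> (23.4,0) [heading=0, draw]
    FD 13.3: (23.4,0) -> (36.7,0) [heading=0, draw]
    FD 12.4: (36.7,0) -> (49.1,0) [heading=0, draw]
    -- iteration 3/3 --
    BK 4.1: (49.1,0) -> (45,0) [heading=0, draw]
    FD 13.3: (45,0) -> (58.3,0) [heading=0, draw]
    FD 12.4: (58.3,0) -> (70.7,0) [heading=0, draw]
  ]
  -- iteration 2/2 --
  FD 5.9: (70.7,0) -> (76.6,0) [heading=0, draw]
  REPEAT 3 [
    -- iteration 1/3 --
    BK 4.1: (76.6,0) -> (72.5,0) [heading=0, draw]
    FD 13.3: (72.5,0) -> (85.8,0) [heading=0, draw]
    FD 12.4: (85.8,0) -> (98.2,0) [heading=0, draw]
    -- iteration 2/3 --
    BK 4.1: (98.2,0) -> (94.1,0) [heading=0, draw]
    FD 13.3: (94.1,0) -> (107.4,0) [heading=0, draw]
    FD 12.4: (107.4,0) -> (119.8,0) [heading=0, draw]
    -- iteration 3/3 --
    BK 4.1: (119.8,0) -> (115.7,0) [heading=0, draw]
    FD 13.3: (115.7,0) -> (129,0) [heading=0, draw]
    FD 12.4: (129,0) -> (141.4,0) [heading=0, draw]
  ]
]
Final: pos=(141.4,0), heading=0, 20 segment(s) drawn

Segment endpoints: x in {0, 1.8, 5.9, 15.1, 23.4, 27.5, 36.7, 45, 49.1, 58.3, 70.7, 72.5, 76.6, 85.8, 94.1, 98.2, 107.4, 115.7, 119.8, 129, 141.4}, y in {0}
xmin=0, ymin=0, xmax=141.4, ymax=0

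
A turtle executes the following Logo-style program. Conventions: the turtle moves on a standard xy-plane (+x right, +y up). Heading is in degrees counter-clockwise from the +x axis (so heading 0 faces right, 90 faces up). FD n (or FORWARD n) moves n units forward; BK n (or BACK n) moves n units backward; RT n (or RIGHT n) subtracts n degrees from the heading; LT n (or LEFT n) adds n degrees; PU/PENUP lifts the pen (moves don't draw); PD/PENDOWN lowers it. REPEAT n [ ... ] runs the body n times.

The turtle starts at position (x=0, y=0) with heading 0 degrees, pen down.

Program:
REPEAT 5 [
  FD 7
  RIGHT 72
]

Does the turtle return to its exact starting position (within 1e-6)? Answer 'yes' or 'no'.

Executing turtle program step by step:
Start: pos=(0,0), heading=0, pen down
REPEAT 5 [
  -- iteration 1/5 --
  FD 7: (0,0) -> (7,0) [heading=0, draw]
  RT 72: heading 0 -> 288
  -- iteration 2/5 --
  FD 7: (7,0) -> (9.163,-6.657) [heading=288, draw]
  RT 72: heading 288 -> 216
  -- iteration 3/5 --
  FD 7: (9.163,-6.657) -> (3.5,-10.772) [heading=216, draw]
  RT 72: heading 216 -> 144
  -- iteration 4/5 --
  FD 7: (3.5,-10.772) -> (-2.163,-6.657) [heading=144, draw]
  RT 72: heading 144 -> 72
  -- iteration 5/5 --
  FD 7: (-2.163,-6.657) -> (0,0) [heading=72, draw]
  RT 72: heading 72 -> 0
]
Final: pos=(0,0), heading=0, 5 segment(s) drawn

Start position: (0, 0)
Final position: (0, 0)
Distance = 0; < 1e-6 -> CLOSED

Answer: yes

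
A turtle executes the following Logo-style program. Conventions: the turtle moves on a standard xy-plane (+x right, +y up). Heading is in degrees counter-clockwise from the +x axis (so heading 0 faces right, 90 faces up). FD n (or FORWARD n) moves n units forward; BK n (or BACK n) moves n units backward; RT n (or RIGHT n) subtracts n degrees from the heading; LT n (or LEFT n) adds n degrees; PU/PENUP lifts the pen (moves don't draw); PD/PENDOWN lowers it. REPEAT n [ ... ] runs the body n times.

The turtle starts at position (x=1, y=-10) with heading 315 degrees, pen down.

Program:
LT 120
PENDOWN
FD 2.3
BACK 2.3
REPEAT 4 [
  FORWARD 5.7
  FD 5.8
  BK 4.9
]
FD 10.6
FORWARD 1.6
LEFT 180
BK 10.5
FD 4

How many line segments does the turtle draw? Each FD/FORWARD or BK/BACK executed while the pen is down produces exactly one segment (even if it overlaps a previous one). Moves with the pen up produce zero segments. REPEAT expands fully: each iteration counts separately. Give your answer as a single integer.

Executing turtle program step by step:
Start: pos=(1,-10), heading=315, pen down
LT 120: heading 315 -> 75
PD: pen down
FD 2.3: (1,-10) -> (1.595,-7.778) [heading=75, draw]
BK 2.3: (1.595,-7.778) -> (1,-10) [heading=75, draw]
REPEAT 4 [
  -- iteration 1/4 --
  FD 5.7: (1,-10) -> (2.475,-4.494) [heading=75, draw]
  FD 5.8: (2.475,-4.494) -> (3.976,1.108) [heading=75, draw]
  BK 4.9: (3.976,1.108) -> (2.708,-3.625) [heading=75, draw]
  -- iteration 2/4 --
  FD 5.7: (2.708,-3.625) -> (4.183,1.881) [heading=75, draw]
  FD 5.8: (4.183,1.881) -> (5.685,7.483) [heading=75, draw]
  BK 4.9: (5.685,7.483) -> (4.416,2.75) [heading=75, draw]
  -- iteration 3/4 --
  FD 5.7: (4.416,2.75) -> (5.892,8.256) [heading=75, draw]
  FD 5.8: (5.892,8.256) -> (7.393,13.858) [heading=75, draw]
  BK 4.9: (7.393,13.858) -> (6.125,9.125) [heading=75, draw]
  -- iteration 4/4 --
  FD 5.7: (6.125,9.125) -> (7.6,14.631) [heading=75, draw]
  FD 5.8: (7.6,14.631) -> (9.101,20.233) [heading=75, draw]
  BK 4.9: (9.101,20.233) -> (7.833,15.5) [heading=75, draw]
]
FD 10.6: (7.833,15.5) -> (10.576,25.739) [heading=75, draw]
FD 1.6: (10.576,25.739) -> (10.99,27.285) [heading=75, draw]
LT 180: heading 75 -> 255
BK 10.5: (10.99,27.285) -> (13.708,37.427) [heading=255, draw]
FD 4: (13.708,37.427) -> (12.673,33.563) [heading=255, draw]
Final: pos=(12.673,33.563), heading=255, 18 segment(s) drawn
Segments drawn: 18

Answer: 18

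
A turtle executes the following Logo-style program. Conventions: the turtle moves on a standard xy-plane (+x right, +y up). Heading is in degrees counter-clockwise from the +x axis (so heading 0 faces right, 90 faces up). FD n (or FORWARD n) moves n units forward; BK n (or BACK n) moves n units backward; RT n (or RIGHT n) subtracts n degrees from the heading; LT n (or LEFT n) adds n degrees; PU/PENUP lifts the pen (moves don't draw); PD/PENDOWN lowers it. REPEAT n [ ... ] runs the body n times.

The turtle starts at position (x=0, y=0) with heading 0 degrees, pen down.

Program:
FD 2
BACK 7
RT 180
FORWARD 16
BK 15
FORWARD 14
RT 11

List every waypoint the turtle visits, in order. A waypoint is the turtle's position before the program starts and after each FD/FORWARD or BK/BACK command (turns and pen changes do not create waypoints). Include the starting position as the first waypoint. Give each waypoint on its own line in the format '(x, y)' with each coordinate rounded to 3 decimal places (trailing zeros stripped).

Answer: (0, 0)
(2, 0)
(-5, 0)
(-21, 0)
(-6, 0)
(-20, 0)

Derivation:
Executing turtle program step by step:
Start: pos=(0,0), heading=0, pen down
FD 2: (0,0) -> (2,0) [heading=0, draw]
BK 7: (2,0) -> (-5,0) [heading=0, draw]
RT 180: heading 0 -> 180
FD 16: (-5,0) -> (-21,0) [heading=180, draw]
BK 15: (-21,0) -> (-6,0) [heading=180, draw]
FD 14: (-6,0) -> (-20,0) [heading=180, draw]
RT 11: heading 180 -> 169
Final: pos=(-20,0), heading=169, 5 segment(s) drawn
Waypoints (6 total):
(0, 0)
(2, 0)
(-5, 0)
(-21, 0)
(-6, 0)
(-20, 0)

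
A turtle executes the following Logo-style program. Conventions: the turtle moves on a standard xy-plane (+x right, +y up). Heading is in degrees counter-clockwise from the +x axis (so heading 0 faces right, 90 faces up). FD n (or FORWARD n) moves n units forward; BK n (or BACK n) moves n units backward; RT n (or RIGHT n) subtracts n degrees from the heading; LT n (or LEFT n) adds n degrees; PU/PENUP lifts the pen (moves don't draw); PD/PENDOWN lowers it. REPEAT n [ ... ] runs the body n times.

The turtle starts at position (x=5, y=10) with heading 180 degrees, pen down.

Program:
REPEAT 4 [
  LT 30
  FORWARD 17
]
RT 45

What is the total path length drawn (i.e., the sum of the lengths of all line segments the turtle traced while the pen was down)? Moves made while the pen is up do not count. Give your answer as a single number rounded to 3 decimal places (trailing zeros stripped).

Executing turtle program step by step:
Start: pos=(5,10), heading=180, pen down
REPEAT 4 [
  -- iteration 1/4 --
  LT 30: heading 180 -> 210
  FD 17: (5,10) -> (-9.722,1.5) [heading=210, draw]
  -- iteration 2/4 --
  LT 30: heading 210 -> 240
  FD 17: (-9.722,1.5) -> (-18.222,-13.222) [heading=240, draw]
  -- iteration 3/4 --
  LT 30: heading 240 -> 270
  FD 17: (-18.222,-13.222) -> (-18.222,-30.222) [heading=270, draw]
  -- iteration 4/4 --
  LT 30: heading 270 -> 300
  FD 17: (-18.222,-30.222) -> (-9.722,-44.945) [heading=300, draw]
]
RT 45: heading 300 -> 255
Final: pos=(-9.722,-44.945), heading=255, 4 segment(s) drawn

Segment lengths:
  seg 1: (5,10) -> (-9.722,1.5), length = 17
  seg 2: (-9.722,1.5) -> (-18.222,-13.222), length = 17
  seg 3: (-18.222,-13.222) -> (-18.222,-30.222), length = 17
  seg 4: (-18.222,-30.222) -> (-9.722,-44.945), length = 17
Total = 68

Answer: 68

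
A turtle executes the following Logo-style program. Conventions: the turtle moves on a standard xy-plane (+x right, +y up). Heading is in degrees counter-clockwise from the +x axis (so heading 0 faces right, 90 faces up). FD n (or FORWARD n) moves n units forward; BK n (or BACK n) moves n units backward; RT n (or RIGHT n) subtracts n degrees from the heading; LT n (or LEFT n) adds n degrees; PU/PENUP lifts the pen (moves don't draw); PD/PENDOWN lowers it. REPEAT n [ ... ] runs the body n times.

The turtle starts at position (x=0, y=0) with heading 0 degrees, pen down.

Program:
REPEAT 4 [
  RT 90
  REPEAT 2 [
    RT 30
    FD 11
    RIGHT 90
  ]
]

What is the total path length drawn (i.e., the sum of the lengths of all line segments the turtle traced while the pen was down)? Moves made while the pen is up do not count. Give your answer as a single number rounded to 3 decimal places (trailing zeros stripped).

Answer: 88

Derivation:
Executing turtle program step by step:
Start: pos=(0,0), heading=0, pen down
REPEAT 4 [
  -- iteration 1/4 --
  RT 90: heading 0 -> 270
  REPEAT 2 [
    -- iteration 1/2 --
    RT 30: heading 270 -> 240
    FD 11: (0,0) -> (-5.5,-9.526) [heading=240, draw]
    RT 90: heading 240 -> 150
    -- iteration 2/2 --
    RT 30: heading 150 -> 120
    FD 11: (-5.5,-9.526) -> (-11,0) [heading=120, draw]
    RT 90: heading 120 -> 30
  ]
  -- iteration 2/4 --
  RT 90: heading 30 -> 300
  REPEAT 2 [
    -- iteration 1/2 --
    RT 30: heading 300 -> 270
    FD 11: (-11,0) -> (-11,-11) [heading=270, draw]
    RT 90: heading 270 -> 180
    -- iteration 2/2 --
    RT 30: heading 180 -> 150
    FD 11: (-11,-11) -> (-20.526,-5.5) [heading=150, draw]
    RT 90: heading 150 -> 60
  ]
  -- iteration 3/4 --
  RT 90: heading 60 -> 330
  REPEAT 2 [
    -- iteration 1/2 --
    RT 30: heading 330 -> 300
    FD 11: (-20.526,-5.5) -> (-15.026,-15.026) [heading=300, draw]
    RT 90: heading 300 -> 210
    -- iteration 2/2 --
    RT 30: heading 210 -> 180
    FD 11: (-15.026,-15.026) -> (-26.026,-15.026) [heading=180, draw]
    RT 90: heading 180 -> 90
  ]
  -- iteration 4/4 --
  RT 90: heading 90 -> 0
  REPEAT 2 [
    -- iteration 1/2 --
    RT 30: heading 0 -> 330
    FD 11: (-26.026,-15.026) -> (-16.5,-20.526) [heading=330, draw]
    RT 90: heading 330 -> 240
    -- iteration 2/2 --
    RT 30: heading 240 -> 210
    FD 11: (-16.5,-20.526) -> (-26.026,-26.026) [heading=210, draw]
    RT 90: heading 210 -> 120
  ]
]
Final: pos=(-26.026,-26.026), heading=120, 8 segment(s) drawn

Segment lengths:
  seg 1: (0,0) -> (-5.5,-9.526), length = 11
  seg 2: (-5.5,-9.526) -> (-11,0), length = 11
  seg 3: (-11,0) -> (-11,-11), length = 11
  seg 4: (-11,-11) -> (-20.526,-5.5), length = 11
  seg 5: (-20.526,-5.5) -> (-15.026,-15.026), length = 11
  seg 6: (-15.026,-15.026) -> (-26.026,-15.026), length = 11
  seg 7: (-26.026,-15.026) -> (-16.5,-20.526), length = 11
  seg 8: (-16.5,-20.526) -> (-26.026,-26.026), length = 11
Total = 88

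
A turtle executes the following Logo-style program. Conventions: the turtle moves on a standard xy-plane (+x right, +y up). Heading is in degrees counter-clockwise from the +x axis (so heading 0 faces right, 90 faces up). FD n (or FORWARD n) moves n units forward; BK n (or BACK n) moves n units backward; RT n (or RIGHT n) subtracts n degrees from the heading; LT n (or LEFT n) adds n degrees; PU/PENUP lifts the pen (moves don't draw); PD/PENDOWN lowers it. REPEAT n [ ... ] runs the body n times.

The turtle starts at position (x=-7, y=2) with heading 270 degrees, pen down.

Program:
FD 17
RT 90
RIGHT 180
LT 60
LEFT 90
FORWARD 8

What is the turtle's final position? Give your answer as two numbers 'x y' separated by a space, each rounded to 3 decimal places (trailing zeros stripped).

Executing turtle program step by step:
Start: pos=(-7,2), heading=270, pen down
FD 17: (-7,2) -> (-7,-15) [heading=270, draw]
RT 90: heading 270 -> 180
RT 180: heading 180 -> 0
LT 60: heading 0 -> 60
LT 90: heading 60 -> 150
FD 8: (-7,-15) -> (-13.928,-11) [heading=150, draw]
Final: pos=(-13.928,-11), heading=150, 2 segment(s) drawn

Answer: -13.928 -11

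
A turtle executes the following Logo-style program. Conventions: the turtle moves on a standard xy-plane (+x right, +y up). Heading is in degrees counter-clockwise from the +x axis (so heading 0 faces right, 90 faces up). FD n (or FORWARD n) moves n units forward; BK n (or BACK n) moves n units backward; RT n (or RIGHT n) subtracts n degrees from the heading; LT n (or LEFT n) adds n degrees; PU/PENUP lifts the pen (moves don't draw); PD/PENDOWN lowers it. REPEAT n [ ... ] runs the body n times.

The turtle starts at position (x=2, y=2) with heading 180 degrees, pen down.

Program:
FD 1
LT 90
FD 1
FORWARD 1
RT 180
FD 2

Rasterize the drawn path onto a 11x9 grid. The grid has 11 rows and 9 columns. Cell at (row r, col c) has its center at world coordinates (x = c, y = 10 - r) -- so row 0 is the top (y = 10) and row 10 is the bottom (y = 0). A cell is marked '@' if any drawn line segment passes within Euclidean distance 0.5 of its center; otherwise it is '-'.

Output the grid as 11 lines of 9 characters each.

Answer: ---------
---------
---------
---------
---------
---------
---------
---------
-@@------
-@-------
-@-------

Derivation:
Segment 0: (2,2) -> (1,2)
Segment 1: (1,2) -> (1,1)
Segment 2: (1,1) -> (1,0)
Segment 3: (1,0) -> (1,2)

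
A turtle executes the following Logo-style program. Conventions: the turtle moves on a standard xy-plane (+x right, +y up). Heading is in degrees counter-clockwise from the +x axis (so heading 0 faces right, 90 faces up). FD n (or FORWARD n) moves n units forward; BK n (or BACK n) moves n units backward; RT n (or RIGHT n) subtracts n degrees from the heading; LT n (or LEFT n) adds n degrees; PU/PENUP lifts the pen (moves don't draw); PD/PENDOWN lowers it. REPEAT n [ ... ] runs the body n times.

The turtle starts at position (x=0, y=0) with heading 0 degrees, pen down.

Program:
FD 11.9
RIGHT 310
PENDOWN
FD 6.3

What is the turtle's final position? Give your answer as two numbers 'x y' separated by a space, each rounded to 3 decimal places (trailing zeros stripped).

Answer: 15.95 4.826

Derivation:
Executing turtle program step by step:
Start: pos=(0,0), heading=0, pen down
FD 11.9: (0,0) -> (11.9,0) [heading=0, draw]
RT 310: heading 0 -> 50
PD: pen down
FD 6.3: (11.9,0) -> (15.95,4.826) [heading=50, draw]
Final: pos=(15.95,4.826), heading=50, 2 segment(s) drawn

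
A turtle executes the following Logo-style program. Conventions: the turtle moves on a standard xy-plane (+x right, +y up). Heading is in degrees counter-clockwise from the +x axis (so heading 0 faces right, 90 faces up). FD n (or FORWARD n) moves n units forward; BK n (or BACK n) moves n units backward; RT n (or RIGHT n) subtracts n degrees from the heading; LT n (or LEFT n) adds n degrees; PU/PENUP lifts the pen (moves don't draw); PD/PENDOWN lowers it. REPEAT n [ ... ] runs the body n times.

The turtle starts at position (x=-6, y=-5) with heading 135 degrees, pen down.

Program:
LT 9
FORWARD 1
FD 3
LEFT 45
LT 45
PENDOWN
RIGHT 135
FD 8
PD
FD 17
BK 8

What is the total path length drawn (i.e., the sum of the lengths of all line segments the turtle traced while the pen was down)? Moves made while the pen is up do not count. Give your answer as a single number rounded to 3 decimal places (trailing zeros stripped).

Answer: 37

Derivation:
Executing turtle program step by step:
Start: pos=(-6,-5), heading=135, pen down
LT 9: heading 135 -> 144
FD 1: (-6,-5) -> (-6.809,-4.412) [heading=144, draw]
FD 3: (-6.809,-4.412) -> (-9.236,-2.649) [heading=144, draw]
LT 45: heading 144 -> 189
LT 45: heading 189 -> 234
PD: pen down
RT 135: heading 234 -> 99
FD 8: (-9.236,-2.649) -> (-10.488,5.253) [heading=99, draw]
PD: pen down
FD 17: (-10.488,5.253) -> (-13.147,22.043) [heading=99, draw]
BK 8: (-13.147,22.043) -> (-11.895,14.142) [heading=99, draw]
Final: pos=(-11.895,14.142), heading=99, 5 segment(s) drawn

Segment lengths:
  seg 1: (-6,-5) -> (-6.809,-4.412), length = 1
  seg 2: (-6.809,-4.412) -> (-9.236,-2.649), length = 3
  seg 3: (-9.236,-2.649) -> (-10.488,5.253), length = 8
  seg 4: (-10.488,5.253) -> (-13.147,22.043), length = 17
  seg 5: (-13.147,22.043) -> (-11.895,14.142), length = 8
Total = 37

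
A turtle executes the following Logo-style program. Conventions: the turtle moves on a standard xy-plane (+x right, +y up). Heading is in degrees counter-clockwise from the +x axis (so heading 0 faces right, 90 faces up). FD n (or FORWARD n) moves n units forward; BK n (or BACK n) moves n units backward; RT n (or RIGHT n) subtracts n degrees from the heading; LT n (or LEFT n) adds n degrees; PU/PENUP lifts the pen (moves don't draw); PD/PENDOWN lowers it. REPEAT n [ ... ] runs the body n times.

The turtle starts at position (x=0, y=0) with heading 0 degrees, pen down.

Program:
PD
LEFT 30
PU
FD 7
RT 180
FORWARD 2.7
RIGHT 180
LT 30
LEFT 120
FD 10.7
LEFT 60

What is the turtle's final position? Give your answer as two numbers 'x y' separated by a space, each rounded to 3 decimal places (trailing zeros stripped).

Executing turtle program step by step:
Start: pos=(0,0), heading=0, pen down
PD: pen down
LT 30: heading 0 -> 30
PU: pen up
FD 7: (0,0) -> (6.062,3.5) [heading=30, move]
RT 180: heading 30 -> 210
FD 2.7: (6.062,3.5) -> (3.724,2.15) [heading=210, move]
RT 180: heading 210 -> 30
LT 30: heading 30 -> 60
LT 120: heading 60 -> 180
FD 10.7: (3.724,2.15) -> (-6.976,2.15) [heading=180, move]
LT 60: heading 180 -> 240
Final: pos=(-6.976,2.15), heading=240, 0 segment(s) drawn

Answer: -6.976 2.15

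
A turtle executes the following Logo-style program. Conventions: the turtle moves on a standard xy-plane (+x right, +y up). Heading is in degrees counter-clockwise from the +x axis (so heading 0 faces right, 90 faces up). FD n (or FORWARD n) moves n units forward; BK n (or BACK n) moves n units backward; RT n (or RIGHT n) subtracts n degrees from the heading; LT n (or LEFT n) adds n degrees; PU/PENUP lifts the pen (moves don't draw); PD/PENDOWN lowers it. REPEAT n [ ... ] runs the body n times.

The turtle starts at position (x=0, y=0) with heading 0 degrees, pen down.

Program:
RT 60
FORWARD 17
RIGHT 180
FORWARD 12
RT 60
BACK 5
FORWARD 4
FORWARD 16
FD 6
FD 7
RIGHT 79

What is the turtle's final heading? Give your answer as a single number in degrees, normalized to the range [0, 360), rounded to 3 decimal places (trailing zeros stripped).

Answer: 341

Derivation:
Executing turtle program step by step:
Start: pos=(0,0), heading=0, pen down
RT 60: heading 0 -> 300
FD 17: (0,0) -> (8.5,-14.722) [heading=300, draw]
RT 180: heading 300 -> 120
FD 12: (8.5,-14.722) -> (2.5,-4.33) [heading=120, draw]
RT 60: heading 120 -> 60
BK 5: (2.5,-4.33) -> (0,-8.66) [heading=60, draw]
FD 4: (0,-8.66) -> (2,-5.196) [heading=60, draw]
FD 16: (2,-5.196) -> (10,8.66) [heading=60, draw]
FD 6: (10,8.66) -> (13,13.856) [heading=60, draw]
FD 7: (13,13.856) -> (16.5,19.919) [heading=60, draw]
RT 79: heading 60 -> 341
Final: pos=(16.5,19.919), heading=341, 7 segment(s) drawn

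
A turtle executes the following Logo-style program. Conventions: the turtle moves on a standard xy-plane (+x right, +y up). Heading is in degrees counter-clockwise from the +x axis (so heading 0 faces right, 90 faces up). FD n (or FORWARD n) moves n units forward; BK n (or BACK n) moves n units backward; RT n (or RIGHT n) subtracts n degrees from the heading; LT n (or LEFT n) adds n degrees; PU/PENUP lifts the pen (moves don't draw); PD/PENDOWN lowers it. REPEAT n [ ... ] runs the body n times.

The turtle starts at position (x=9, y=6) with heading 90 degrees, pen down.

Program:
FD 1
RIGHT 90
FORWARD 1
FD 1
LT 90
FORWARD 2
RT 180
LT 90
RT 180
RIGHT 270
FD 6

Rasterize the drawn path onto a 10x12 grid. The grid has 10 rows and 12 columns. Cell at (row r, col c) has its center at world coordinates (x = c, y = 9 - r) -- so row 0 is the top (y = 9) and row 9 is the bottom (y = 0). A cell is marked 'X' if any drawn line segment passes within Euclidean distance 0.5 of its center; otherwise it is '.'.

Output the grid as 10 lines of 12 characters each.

Segment 0: (9,6) -> (9,7)
Segment 1: (9,7) -> (10,7)
Segment 2: (10,7) -> (11,7)
Segment 3: (11,7) -> (11,9)
Segment 4: (11,9) -> (11,3)

Answer: ...........X
...........X
.........XXX
.........X.X
...........X
...........X
...........X
............
............
............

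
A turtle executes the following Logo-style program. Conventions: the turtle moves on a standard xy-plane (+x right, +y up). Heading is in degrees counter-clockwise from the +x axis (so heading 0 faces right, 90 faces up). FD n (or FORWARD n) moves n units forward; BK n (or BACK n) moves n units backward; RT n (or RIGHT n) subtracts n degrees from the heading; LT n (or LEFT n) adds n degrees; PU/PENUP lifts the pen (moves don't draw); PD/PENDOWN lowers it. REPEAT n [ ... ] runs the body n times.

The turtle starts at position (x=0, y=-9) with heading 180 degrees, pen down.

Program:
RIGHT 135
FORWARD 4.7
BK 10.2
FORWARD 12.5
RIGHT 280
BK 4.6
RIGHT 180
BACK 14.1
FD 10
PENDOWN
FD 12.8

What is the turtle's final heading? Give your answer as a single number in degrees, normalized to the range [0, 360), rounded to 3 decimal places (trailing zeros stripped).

Answer: 305

Derivation:
Executing turtle program step by step:
Start: pos=(0,-9), heading=180, pen down
RT 135: heading 180 -> 45
FD 4.7: (0,-9) -> (3.323,-5.677) [heading=45, draw]
BK 10.2: (3.323,-5.677) -> (-3.889,-12.889) [heading=45, draw]
FD 12.5: (-3.889,-12.889) -> (4.95,-4.05) [heading=45, draw]
RT 280: heading 45 -> 125
BK 4.6: (4.95,-4.05) -> (7.588,-7.818) [heading=125, draw]
RT 180: heading 125 -> 305
BK 14.1: (7.588,-7.818) -> (-0.499,3.732) [heading=305, draw]
FD 10: (-0.499,3.732) -> (5.237,-4.46) [heading=305, draw]
PD: pen down
FD 12.8: (5.237,-4.46) -> (12.578,-14.945) [heading=305, draw]
Final: pos=(12.578,-14.945), heading=305, 7 segment(s) drawn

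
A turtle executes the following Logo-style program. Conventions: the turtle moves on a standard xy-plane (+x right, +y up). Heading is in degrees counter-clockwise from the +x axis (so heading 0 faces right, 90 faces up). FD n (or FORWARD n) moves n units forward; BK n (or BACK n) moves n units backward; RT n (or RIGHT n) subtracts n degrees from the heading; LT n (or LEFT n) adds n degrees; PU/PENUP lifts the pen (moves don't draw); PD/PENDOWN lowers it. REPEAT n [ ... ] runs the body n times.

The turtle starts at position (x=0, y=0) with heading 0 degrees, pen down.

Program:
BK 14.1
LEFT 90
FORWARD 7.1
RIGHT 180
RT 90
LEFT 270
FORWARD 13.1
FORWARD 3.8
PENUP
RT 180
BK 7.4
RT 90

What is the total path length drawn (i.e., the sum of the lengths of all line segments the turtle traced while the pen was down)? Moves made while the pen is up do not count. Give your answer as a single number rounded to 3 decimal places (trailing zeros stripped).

Answer: 38.1

Derivation:
Executing turtle program step by step:
Start: pos=(0,0), heading=0, pen down
BK 14.1: (0,0) -> (-14.1,0) [heading=0, draw]
LT 90: heading 0 -> 90
FD 7.1: (-14.1,0) -> (-14.1,7.1) [heading=90, draw]
RT 180: heading 90 -> 270
RT 90: heading 270 -> 180
LT 270: heading 180 -> 90
FD 13.1: (-14.1,7.1) -> (-14.1,20.2) [heading=90, draw]
FD 3.8: (-14.1,20.2) -> (-14.1,24) [heading=90, draw]
PU: pen up
RT 180: heading 90 -> 270
BK 7.4: (-14.1,24) -> (-14.1,31.4) [heading=270, move]
RT 90: heading 270 -> 180
Final: pos=(-14.1,31.4), heading=180, 4 segment(s) drawn

Segment lengths:
  seg 1: (0,0) -> (-14.1,0), length = 14.1
  seg 2: (-14.1,0) -> (-14.1,7.1), length = 7.1
  seg 3: (-14.1,7.1) -> (-14.1,20.2), length = 13.1
  seg 4: (-14.1,20.2) -> (-14.1,24), length = 3.8
Total = 38.1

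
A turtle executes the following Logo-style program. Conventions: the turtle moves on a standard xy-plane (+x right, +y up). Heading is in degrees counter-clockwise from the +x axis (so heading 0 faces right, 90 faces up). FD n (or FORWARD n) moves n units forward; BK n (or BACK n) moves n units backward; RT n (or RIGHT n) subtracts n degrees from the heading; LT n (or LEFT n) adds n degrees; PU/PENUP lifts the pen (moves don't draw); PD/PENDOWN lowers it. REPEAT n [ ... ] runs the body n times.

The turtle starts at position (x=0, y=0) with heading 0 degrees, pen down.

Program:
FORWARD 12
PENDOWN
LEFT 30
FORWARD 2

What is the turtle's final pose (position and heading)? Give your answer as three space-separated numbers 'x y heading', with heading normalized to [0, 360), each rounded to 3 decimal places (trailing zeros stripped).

Answer: 13.732 1 30

Derivation:
Executing turtle program step by step:
Start: pos=(0,0), heading=0, pen down
FD 12: (0,0) -> (12,0) [heading=0, draw]
PD: pen down
LT 30: heading 0 -> 30
FD 2: (12,0) -> (13.732,1) [heading=30, draw]
Final: pos=(13.732,1), heading=30, 2 segment(s) drawn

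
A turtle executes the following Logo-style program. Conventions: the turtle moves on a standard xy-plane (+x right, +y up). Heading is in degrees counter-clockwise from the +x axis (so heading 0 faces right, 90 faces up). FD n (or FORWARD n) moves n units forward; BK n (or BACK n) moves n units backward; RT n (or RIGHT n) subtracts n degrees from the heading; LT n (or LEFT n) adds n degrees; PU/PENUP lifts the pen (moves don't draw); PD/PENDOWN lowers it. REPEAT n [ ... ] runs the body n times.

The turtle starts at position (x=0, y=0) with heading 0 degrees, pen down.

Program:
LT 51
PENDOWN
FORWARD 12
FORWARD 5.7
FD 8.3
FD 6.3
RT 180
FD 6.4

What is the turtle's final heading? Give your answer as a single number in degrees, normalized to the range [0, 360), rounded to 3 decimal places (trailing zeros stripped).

Executing turtle program step by step:
Start: pos=(0,0), heading=0, pen down
LT 51: heading 0 -> 51
PD: pen down
FD 12: (0,0) -> (7.552,9.326) [heading=51, draw]
FD 5.7: (7.552,9.326) -> (11.139,13.755) [heading=51, draw]
FD 8.3: (11.139,13.755) -> (16.362,20.206) [heading=51, draw]
FD 6.3: (16.362,20.206) -> (20.327,25.102) [heading=51, draw]
RT 180: heading 51 -> 231
FD 6.4: (20.327,25.102) -> (16.299,20.128) [heading=231, draw]
Final: pos=(16.299,20.128), heading=231, 5 segment(s) drawn

Answer: 231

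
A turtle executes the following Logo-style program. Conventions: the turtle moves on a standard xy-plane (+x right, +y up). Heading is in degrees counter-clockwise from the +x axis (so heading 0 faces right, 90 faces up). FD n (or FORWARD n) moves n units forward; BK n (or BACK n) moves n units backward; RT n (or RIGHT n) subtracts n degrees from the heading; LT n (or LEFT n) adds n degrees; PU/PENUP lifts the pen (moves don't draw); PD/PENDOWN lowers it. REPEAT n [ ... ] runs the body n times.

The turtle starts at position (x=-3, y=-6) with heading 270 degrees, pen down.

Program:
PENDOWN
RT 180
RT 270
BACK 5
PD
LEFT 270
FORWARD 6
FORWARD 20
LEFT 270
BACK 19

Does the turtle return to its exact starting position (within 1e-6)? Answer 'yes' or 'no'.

Executing turtle program step by step:
Start: pos=(-3,-6), heading=270, pen down
PD: pen down
RT 180: heading 270 -> 90
RT 270: heading 90 -> 180
BK 5: (-3,-6) -> (2,-6) [heading=180, draw]
PD: pen down
LT 270: heading 180 -> 90
FD 6: (2,-6) -> (2,0) [heading=90, draw]
FD 20: (2,0) -> (2,20) [heading=90, draw]
LT 270: heading 90 -> 0
BK 19: (2,20) -> (-17,20) [heading=0, draw]
Final: pos=(-17,20), heading=0, 4 segment(s) drawn

Start position: (-3, -6)
Final position: (-17, 20)
Distance = 29.53; >= 1e-6 -> NOT closed

Answer: no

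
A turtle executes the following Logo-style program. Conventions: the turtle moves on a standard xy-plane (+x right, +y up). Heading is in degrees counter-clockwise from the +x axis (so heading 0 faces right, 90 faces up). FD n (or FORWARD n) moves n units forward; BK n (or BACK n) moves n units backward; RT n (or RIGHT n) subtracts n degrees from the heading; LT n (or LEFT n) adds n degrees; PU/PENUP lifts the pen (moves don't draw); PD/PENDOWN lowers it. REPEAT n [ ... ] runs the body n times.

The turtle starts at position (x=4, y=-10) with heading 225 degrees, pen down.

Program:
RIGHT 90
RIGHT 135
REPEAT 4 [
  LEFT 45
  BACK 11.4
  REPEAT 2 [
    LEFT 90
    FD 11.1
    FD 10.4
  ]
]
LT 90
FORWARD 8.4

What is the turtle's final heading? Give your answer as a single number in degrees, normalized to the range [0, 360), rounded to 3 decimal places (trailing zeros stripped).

Answer: 270

Derivation:
Executing turtle program step by step:
Start: pos=(4,-10), heading=225, pen down
RT 90: heading 225 -> 135
RT 135: heading 135 -> 0
REPEAT 4 [
  -- iteration 1/4 --
  LT 45: heading 0 -> 45
  BK 11.4: (4,-10) -> (-4.061,-18.061) [heading=45, draw]
  REPEAT 2 [
    -- iteration 1/2 --
    LT 90: heading 45 -> 135
    FD 11.1: (-4.061,-18.061) -> (-11.91,-10.212) [heading=135, draw]
    FD 10.4: (-11.91,-10.212) -> (-19.264,-2.858) [heading=135, draw]
    -- iteration 2/2 --
    LT 90: heading 135 -> 225
    FD 11.1: (-19.264,-2.858) -> (-27.113,-10.707) [heading=225, draw]
    FD 10.4: (-27.113,-10.707) -> (-34.467,-18.061) [heading=225, draw]
  ]
  -- iteration 2/4 --
  LT 45: heading 225 -> 270
  BK 11.4: (-34.467,-18.061) -> (-34.467,-6.661) [heading=270, draw]
  REPEAT 2 [
    -- iteration 1/2 --
    LT 90: heading 270 -> 0
    FD 11.1: (-34.467,-6.661) -> (-23.367,-6.661) [heading=0, draw]
    FD 10.4: (-23.367,-6.661) -> (-12.967,-6.661) [heading=0, draw]
    -- iteration 2/2 --
    LT 90: heading 0 -> 90
    FD 11.1: (-12.967,-6.661) -> (-12.967,4.439) [heading=90, draw]
    FD 10.4: (-12.967,4.439) -> (-12.967,14.839) [heading=90, draw]
  ]
  -- iteration 3/4 --
  LT 45: heading 90 -> 135
  BK 11.4: (-12.967,14.839) -> (-4.906,6.778) [heading=135, draw]
  REPEAT 2 [
    -- iteration 1/2 --
    LT 90: heading 135 -> 225
    FD 11.1: (-4.906,6.778) -> (-12.754,-1.071) [heading=225, draw]
    FD 10.4: (-12.754,-1.071) -> (-20.108,-8.425) [heading=225, draw]
    -- iteration 2/2 --
    LT 90: heading 225 -> 315
    FD 11.1: (-20.108,-8.425) -> (-12.26,-16.274) [heading=315, draw]
    FD 10.4: (-12.26,-16.274) -> (-4.906,-23.628) [heading=315, draw]
  ]
  -- iteration 4/4 --
  LT 45: heading 315 -> 0
  BK 11.4: (-4.906,-23.628) -> (-16.306,-23.628) [heading=0, draw]
  REPEAT 2 [
    -- iteration 1/2 --
    LT 90: heading 0 -> 90
    FD 11.1: (-16.306,-23.628) -> (-16.306,-12.528) [heading=90, draw]
    FD 10.4: (-16.306,-12.528) -> (-16.306,-2.128) [heading=90, draw]
    -- iteration 2/2 --
    LT 90: heading 90 -> 180
    FD 11.1: (-16.306,-2.128) -> (-27.406,-2.128) [heading=180, draw]
    FD 10.4: (-27.406,-2.128) -> (-37.806,-2.128) [heading=180, draw]
  ]
]
LT 90: heading 180 -> 270
FD 8.4: (-37.806,-2.128) -> (-37.806,-10.528) [heading=270, draw]
Final: pos=(-37.806,-10.528), heading=270, 21 segment(s) drawn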